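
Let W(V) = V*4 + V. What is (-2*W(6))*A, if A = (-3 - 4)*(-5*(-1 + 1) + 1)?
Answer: 420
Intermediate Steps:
W(V) = 5*V (W(V) = 4*V + V = 5*V)
A = -7 (A = -7*(-5*0 + 1) = -7*(0 + 1) = -7*1 = -7)
(-2*W(6))*A = -10*6*(-7) = -2*30*(-7) = -60*(-7) = 420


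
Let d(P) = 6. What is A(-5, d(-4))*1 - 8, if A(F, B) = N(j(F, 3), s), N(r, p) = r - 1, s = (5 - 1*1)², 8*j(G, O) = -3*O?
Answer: -81/8 ≈ -10.125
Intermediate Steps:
j(G, O) = -3*O/8 (j(G, O) = (-3*O)/8 = -3*O/8)
s = 16 (s = (5 - 1)² = 4² = 16)
N(r, p) = -1 + r
A(F, B) = -17/8 (A(F, B) = -1 - 3/8*3 = -1 - 9/8 = -17/8)
A(-5, d(-4))*1 - 8 = -17/8*1 - 8 = -17/8 - 8 = -81/8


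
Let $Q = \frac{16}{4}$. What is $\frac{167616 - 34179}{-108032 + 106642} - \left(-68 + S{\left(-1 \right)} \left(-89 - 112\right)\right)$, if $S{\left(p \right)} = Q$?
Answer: $\frac{1078643}{1390} \approx 776.0$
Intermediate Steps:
$Q = 4$ ($Q = 16 \cdot \frac{1}{4} = 4$)
$S{\left(p \right)} = 4$
$\frac{167616 - 34179}{-108032 + 106642} - \left(-68 + S{\left(-1 \right)} \left(-89 - 112\right)\right) = \frac{167616 - 34179}{-108032 + 106642} - \left(-68 + 4 \left(-89 - 112\right)\right) = \frac{133437}{-1390} - \left(-68 + 4 \left(-89 - 112\right)\right) = 133437 \left(- \frac{1}{1390}\right) - \left(-68 + 4 \left(-201\right)\right) = - \frac{133437}{1390} - \left(-68 - 804\right) = - \frac{133437}{1390} - -872 = - \frac{133437}{1390} + 872 = \frac{1078643}{1390}$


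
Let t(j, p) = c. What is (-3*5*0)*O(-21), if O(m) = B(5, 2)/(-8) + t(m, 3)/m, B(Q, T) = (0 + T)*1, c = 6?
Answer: 0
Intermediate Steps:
B(Q, T) = T (B(Q, T) = T*1 = T)
t(j, p) = 6
O(m) = -¼ + 6/m (O(m) = 2/(-8) + 6/m = 2*(-⅛) + 6/m = -¼ + 6/m)
(-3*5*0)*O(-21) = (-3*5*0)*((¼)*(24 - 1*(-21))/(-21)) = (-15*0)*((¼)*(-1/21)*(24 + 21)) = 0*((¼)*(-1/21)*45) = 0*(-15/28) = 0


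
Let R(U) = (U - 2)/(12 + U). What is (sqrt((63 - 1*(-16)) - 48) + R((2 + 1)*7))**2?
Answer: 34120/1089 + 38*sqrt(31)/33 ≈ 37.743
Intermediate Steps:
R(U) = (-2 + U)/(12 + U)
(sqrt((63 - 1*(-16)) - 48) + R((2 + 1)*7))**2 = (sqrt((63 - 1*(-16)) - 48) + (-2 + (2 + 1)*7)/(12 + (2 + 1)*7))**2 = (sqrt((63 + 16) - 48) + (-2 + 3*7)/(12 + 3*7))**2 = (sqrt(79 - 48) + (-2 + 21)/(12 + 21))**2 = (sqrt(31) + 19/33)**2 = (19/33 + sqrt(31))**2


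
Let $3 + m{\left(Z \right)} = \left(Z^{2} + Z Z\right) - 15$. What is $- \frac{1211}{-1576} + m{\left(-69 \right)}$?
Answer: $\frac{14979515}{1576} \approx 9504.8$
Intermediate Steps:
$m{\left(Z \right)} = -18 + 2 Z^{2}$ ($m{\left(Z \right)} = -3 - \left(15 - Z^{2} - Z Z\right) = -3 + \left(\left(Z^{2} + Z^{2}\right) - 15\right) = -3 + \left(2 Z^{2} - 15\right) = -3 + \left(-15 + 2 Z^{2}\right) = -18 + 2 Z^{2}$)
$- \frac{1211}{-1576} + m{\left(-69 \right)} = - \frac{1211}{-1576} - \left(18 - 2 \left(-69\right)^{2}\right) = \left(-1211\right) \left(- \frac{1}{1576}\right) + \left(-18 + 2 \cdot 4761\right) = \frac{1211}{1576} + \left(-18 + 9522\right) = \frac{1211}{1576} + 9504 = \frac{14979515}{1576}$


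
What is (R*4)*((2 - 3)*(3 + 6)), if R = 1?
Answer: -36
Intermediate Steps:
(R*4)*((2 - 3)*(3 + 6)) = (1*4)*((2 - 3)*(3 + 6)) = 4*(-1*9) = 4*(-9) = -36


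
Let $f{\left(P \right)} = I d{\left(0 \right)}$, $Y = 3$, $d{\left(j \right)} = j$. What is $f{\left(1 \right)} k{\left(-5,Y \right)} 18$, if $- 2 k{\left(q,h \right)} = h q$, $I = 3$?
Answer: $0$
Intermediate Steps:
$f{\left(P \right)} = 0$ ($f{\left(P \right)} = 3 \cdot 0 = 0$)
$k{\left(q,h \right)} = - \frac{h q}{2}$
$f{\left(1 \right)} k{\left(-5,Y \right)} 18 = 0 \left(\left(- \frac{1}{2}\right) 3 \left(-5\right)\right) 18 = 0 \cdot \frac{15}{2} \cdot 18 = 0 \cdot 18 = 0$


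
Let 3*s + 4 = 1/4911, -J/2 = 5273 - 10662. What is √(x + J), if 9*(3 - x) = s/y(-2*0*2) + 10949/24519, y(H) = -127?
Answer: √2521214625354338309255585/15292426743 ≈ 103.83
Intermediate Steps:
J = 10778 (J = -2*(5273 - 10662) = -2*(-5389) = 10778)
s = -19643/14733 (s = -4/3 + (⅓)/4911 = -4/3 + (⅓)*(1/4911) = -4/3 + 1/14733 = -19643/14733 ≈ -1.3333)
x = 405906121369/137631840687 (x = 3 - (-19643/14733/(-127) + 10949/24519)/9 = 3 - (-19643/14733*(-1/127) + 10949*(1/24519))/9 = 3 - (19643/1871091 + 10949/24519)/9 = 3 - ⅑*6989400692/15292426743 = 3 - 6989400692/137631840687 = 405906121369/137631840687 ≈ 2.9492)
√(x + J) = √(405906121369/137631840687 + 10778) = √(1483801885045855/137631840687) = √2521214625354338309255585/15292426743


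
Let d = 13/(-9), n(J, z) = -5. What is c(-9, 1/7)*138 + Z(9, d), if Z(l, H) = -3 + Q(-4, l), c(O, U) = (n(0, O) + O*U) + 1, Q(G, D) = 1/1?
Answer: -5120/7 ≈ -731.43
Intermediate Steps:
Q(G, D) = 1
c(O, U) = -4 + O*U (c(O, U) = (-5 + O*U) + 1 = -4 + O*U)
d = -13/9 (d = 13*(-⅑) = -13/9 ≈ -1.4444)
Z(l, H) = -2 (Z(l, H) = -3 + 1 = -2)
c(-9, 1/7)*138 + Z(9, d) = (-4 - 9/7)*138 - 2 = -37/7*138 - 2 = -5106/7 - 2 = -5120/7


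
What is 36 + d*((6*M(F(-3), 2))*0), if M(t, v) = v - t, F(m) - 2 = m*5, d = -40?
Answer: 36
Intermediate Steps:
F(m) = 2 + 5*m (F(m) = 2 + m*5 = 2 + 5*m)
36 + d*((6*M(F(-3), 2))*0) = 36 - 40*6*(2 - (2 + 5*(-3)))*0 = 36 - 40*6*(2 - (2 - 15))*0 = 36 - 40*6*(2 - 1*(-13))*0 = 36 - 40*6*(2 + 13)*0 = 36 - 40*6*15*0 = 36 - 3600*0 = 36 - 40*0 = 36 + 0 = 36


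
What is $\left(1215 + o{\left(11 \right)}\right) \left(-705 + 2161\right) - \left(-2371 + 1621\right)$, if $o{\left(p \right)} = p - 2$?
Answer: $1782894$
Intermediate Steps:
$o{\left(p \right)} = -2 + p$ ($o{\left(p \right)} = p - 2 = -2 + p$)
$\left(1215 + o{\left(11 \right)}\right) \left(-705 + 2161\right) - \left(-2371 + 1621\right) = \left(1215 + \left(-2 + 11\right)\right) \left(-705 + 2161\right) - \left(-2371 + 1621\right) = \left(1215 + 9\right) 1456 - -750 = 1224 \cdot 1456 + 750 = 1782144 + 750 = 1782894$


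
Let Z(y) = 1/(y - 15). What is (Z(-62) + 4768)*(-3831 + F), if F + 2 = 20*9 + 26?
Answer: -1331598645/77 ≈ -1.7294e+7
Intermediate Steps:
Z(y) = 1/(-15 + y)
F = 204 (F = -2 + (20*9 + 26) = -2 + (180 + 26) = -2 + 206 = 204)
(Z(-62) + 4768)*(-3831 + F) = (1/(-15 - 62) + 4768)*(-3831 + 204) = (1/(-77) + 4768)*(-3627) = (-1/77 + 4768)*(-3627) = (367135/77)*(-3627) = -1331598645/77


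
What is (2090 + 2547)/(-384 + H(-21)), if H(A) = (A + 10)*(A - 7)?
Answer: -4637/76 ≈ -61.013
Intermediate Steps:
H(A) = (-7 + A)*(10 + A) (H(A) = (10 + A)*(-7 + A) = (-7 + A)*(10 + A))
(2090 + 2547)/(-384 + H(-21)) = (2090 + 2547)/(-384 + (-70 + (-21)² + 3*(-21))) = 4637/(-384 + (-70 + 441 - 63)) = 4637/(-384 + 308) = 4637/(-76) = 4637*(-1/76) = -4637/76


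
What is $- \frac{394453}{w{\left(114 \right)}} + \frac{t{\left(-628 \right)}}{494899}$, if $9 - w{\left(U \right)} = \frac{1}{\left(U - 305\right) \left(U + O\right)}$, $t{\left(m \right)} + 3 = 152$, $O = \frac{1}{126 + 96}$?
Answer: $- \frac{943670089215055136}{21531270389307} \approx -43828.0$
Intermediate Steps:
$O = \frac{1}{222} \approx 0.0045045$
$t{\left(m \right)} = 149$ ($t{\left(m \right)} = -3 + 152 = 149$)
$w{\left(U \right)} = 9 - \frac{1}{\left(-305 + U\right) \left(\frac{1}{222} + U\right)}$ ($w{\left(U \right)} = 9 - \frac{1}{\left(U - 305\right) \left(U + \frac{1}{222}\right)} = 9 - \frac{1}{\left(-305 + U\right) \left(\frac{1}{222} + U\right)}$)
$- \frac{394453}{w{\left(114 \right)}} + \frac{t{\left(-628 \right)}}{494899} = - \frac{394453}{3 \frac{1}{305 - 222 \cdot 114^{2} + 67709 \cdot 114} \left(989 - 666 \cdot 114^{2} + 203127 \cdot 114\right)} + \frac{149}{494899} = - \frac{394453}{3 \frac{1}{305 - 2885112 + 7718826} \left(989 - 8655336 + 23156478\right)} + 149 \cdot \frac{1}{494899} = - \frac{394453}{3 \frac{1}{305 - 2885112 + 7718826} \left(989 - 8655336 + 23156478\right)} + \frac{149}{494899} = - \frac{394453}{3 \cdot \frac{1}{4834019} \cdot 14502131} + \frac{149}{494899} = - \frac{394453}{\frac{43506393}{4834019}} + \frac{149}{494899} = \left(-394453\right) \frac{4834019}{43506393} + \frac{149}{494899} = - \frac{1906793296607}{43506393} + \frac{149}{494899} = - \frac{943670089215055136}{21531270389307}$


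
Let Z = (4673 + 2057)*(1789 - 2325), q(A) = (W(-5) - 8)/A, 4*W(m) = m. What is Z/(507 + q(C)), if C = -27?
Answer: -389586240/54793 ≈ -7110.1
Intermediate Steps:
W(m) = m/4
q(A) = -37/(4*A) (q(A) = ((¼)*(-5) - 8)/A = (-5/4 - 8)/A = -37/(4*A))
Z = -3607280 (Z = 6730*(-536) = -3607280)
Z/(507 + q(C)) = -3607280/(507 - 37/4/(-27)) = -3607280/(507 - 37/4*(-1/27)) = -3607280/(507 + 37/108) = -3607280/(54793/108) = (108/54793)*(-3607280) = -389586240/54793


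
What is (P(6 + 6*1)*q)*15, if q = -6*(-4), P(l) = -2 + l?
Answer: 3600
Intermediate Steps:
q = 24
(P(6 + 6*1)*q)*15 = ((-2 + (6 + 6*1))*24)*15 = ((-2 + (6 + 6))*24)*15 = ((-2 + 12)*24)*15 = (10*24)*15 = 240*15 = 3600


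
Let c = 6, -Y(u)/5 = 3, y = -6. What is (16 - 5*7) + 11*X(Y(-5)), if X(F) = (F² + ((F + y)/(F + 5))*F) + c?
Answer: 4351/2 ≈ 2175.5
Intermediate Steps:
Y(u) = -15 (Y(u) = -5*3 = -15)
X(F) = 6 + F² + F*(-6 + F)/(5 + F) (X(F) = (F² + ((F - 6)/(F + 5))*F) + 6 = (F² + ((-6 + F)/(5 + F))*F) + 6 = (F² + F*(-6 + F)/(5 + F)) + 6 = 6 + F² + F*(-6 + F)/(5 + F))
(16 - 5*7) + 11*X(Y(-5)) = (16 - 5*7) + 11*((30 + (-15)³ + 6*(-15)²)/(5 - 15)) = (16 - 35) + 11*((30 - 3375 + 6*225)/(-10)) = -19 + 11*(-(30 - 3375 + 1350)/10) = -19 + 11*(-⅒*(-1995)) = -19 + 11*(399/2) = -19 + 4389/2 = 4351/2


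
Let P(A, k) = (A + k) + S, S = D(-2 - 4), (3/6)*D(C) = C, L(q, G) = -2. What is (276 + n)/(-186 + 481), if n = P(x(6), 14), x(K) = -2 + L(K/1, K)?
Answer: 274/295 ≈ 0.92881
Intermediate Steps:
D(C) = 2*C
S = -12 (S = 2*(-2 - 4) = 2*(-6) = -12)
x(K) = -4 (x(K) = -2 - 2 = -4)
P(A, k) = -12 + A + k (P(A, k) = (A + k) - 12 = -12 + A + k)
n = -2 (n = -12 - 4 + 14 = -2)
(276 + n)/(-186 + 481) = (276 - 2)/(-186 + 481) = 274/295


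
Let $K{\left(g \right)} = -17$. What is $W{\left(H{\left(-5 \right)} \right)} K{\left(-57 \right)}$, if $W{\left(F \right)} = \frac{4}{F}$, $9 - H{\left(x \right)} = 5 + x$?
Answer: $- \frac{68}{9} \approx -7.5556$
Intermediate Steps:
$H{\left(x \right)} = 4 - x$ ($H{\left(x \right)} = 9 - \left(5 + x\right) = 4 - x$)
$W{\left(H{\left(-5 \right)} \right)} K{\left(-57 \right)} = \frac{4}{4 - -5} \left(-17\right) = \frac{4}{4 + 5} \left(-17\right) = \frac{4}{9} \left(-17\right) = - \frac{68}{9}$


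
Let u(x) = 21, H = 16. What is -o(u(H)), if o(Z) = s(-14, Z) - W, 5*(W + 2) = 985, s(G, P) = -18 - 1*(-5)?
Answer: 208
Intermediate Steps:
s(G, P) = -13 (s(G, P) = -18 + 5 = -13)
W = 195 (W = -2 + (⅕)*985 = -2 + 197 = 195)
o(Z) = -208 (o(Z) = -13 - 1*195 = -13 - 195 = -208)
-o(u(H)) = -1*(-208) = 208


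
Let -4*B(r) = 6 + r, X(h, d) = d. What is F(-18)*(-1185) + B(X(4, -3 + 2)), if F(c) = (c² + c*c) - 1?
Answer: -3066785/4 ≈ -7.6670e+5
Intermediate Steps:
B(r) = -3/2 - r/4 (B(r) = -(6 + r)/4 = -3/2 - r/4)
F(c) = -1 + 2*c² (F(c) = (c² + c²) - 1 = 2*c² - 1 = -1 + 2*c²)
F(-18)*(-1185) + B(X(4, -3 + 2)) = (-1 + 2*(-18)²)*(-1185) + (-3/2 - (-3 + 2)/4) = (-1 + 2*324)*(-1185) + (-3/2 - ¼*(-1)) = (-1 + 648)*(-1185) + (-3/2 + ¼) = 647*(-1185) - 5/4 = -766695 - 5/4 = -3066785/4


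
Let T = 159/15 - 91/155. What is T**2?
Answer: 2408704/24025 ≈ 100.26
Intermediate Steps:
T = 1552/155 (T = 159*(1/15) - 91*1/155 = 53/5 - 91/155 = 1552/155 ≈ 10.013)
T**2 = (1552/155)**2 = 2408704/24025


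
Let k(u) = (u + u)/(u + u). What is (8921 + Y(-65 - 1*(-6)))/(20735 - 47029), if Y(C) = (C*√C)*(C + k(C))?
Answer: -8921/26294 - 1711*I*√59/13147 ≈ -0.33928 - 0.99965*I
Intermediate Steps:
k(u) = 1 (k(u) = (2*u)/((2*u)) = (2*u)*(1/(2*u)) = 1)
Y(C) = C^(3/2)*(1 + C) (Y(C) = (C*√C)*(C + 1) = C^(3/2)*(1 + C))
(8921 + Y(-65 - 1*(-6)))/(20735 - 47029) = (8921 + (-65 - 1*(-6))^(3/2)*(1 + (-65 - 1*(-6))))/(20735 - 47029) = (8921 + (-65 + 6)^(3/2)*(1 + (-65 + 6)))/(-26294) = (8921 + (-59)^(3/2)*(1 - 59))*(-1/26294) = (8921 - 59*I*√59*(-58))*(-1/26294) = (8921 + 3422*I*√59)*(-1/26294) = -8921/26294 - 1711*I*√59/13147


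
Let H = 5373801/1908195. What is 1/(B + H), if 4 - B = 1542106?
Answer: -636065/980875317363 ≈ -6.4847e-7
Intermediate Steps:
B = -1542102 (B = 4 - 1*1542106 = 4 - 1542106 = -1542102)
H = 1791267/636065 (H = 5373801*(1/1908195) = 1791267/636065 ≈ 2.8162)
1/(B + H) = 1/(-1542102 + 1791267/636065) = 1/(-980875317363/636065) = -636065/980875317363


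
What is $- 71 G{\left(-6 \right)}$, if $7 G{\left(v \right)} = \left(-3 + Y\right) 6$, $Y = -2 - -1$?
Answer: $\frac{1704}{7} \approx 243.43$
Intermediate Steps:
$Y = -1$ ($Y = -2 + 1 = -1$)
$G{\left(v \right)} = - \frac{24}{7}$ ($G{\left(v \right)} = \frac{\left(-3 - 1\right) 6}{7} = \frac{\left(-4\right) 6}{7} = \frac{1}{7} \left(-24\right) = - \frac{24}{7}$)
$- 71 G{\left(-6 \right)} = \left(-71\right) \left(- \frac{24}{7}\right) = \frac{1704}{7}$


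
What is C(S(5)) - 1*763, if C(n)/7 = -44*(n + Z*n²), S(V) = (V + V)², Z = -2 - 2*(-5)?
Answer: -24671563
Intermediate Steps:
Z = 8 (Z = -2 + 10 = 8)
S(V) = 4*V² (S(V) = (2*V)² = 4*V²)
C(n) = -2464*n² - 308*n (C(n) = 7*(-44*(n + 8*n²)) = 7*(-352*n² - 44*n) = -2464*n² - 308*n)
C(S(5)) - 1*763 = -308*4*5²*(1 + 8*(4*5²)) - 1*763 = -308*4*25*(1 + 8*(4*25)) - 763 = -308*100*(1 + 8*100) - 763 = -308*100*(1 + 800) - 763 = -308*100*801 - 763 = -24670800 - 763 = -24671563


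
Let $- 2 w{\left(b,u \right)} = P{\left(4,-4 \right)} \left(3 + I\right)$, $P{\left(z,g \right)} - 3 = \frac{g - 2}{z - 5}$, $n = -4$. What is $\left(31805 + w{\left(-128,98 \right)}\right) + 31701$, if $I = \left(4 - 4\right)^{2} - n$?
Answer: $\frac{126949}{2} \approx 63475.0$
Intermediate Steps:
$I = 4$ ($I = \left(4 - 4\right)^{2} - -4 = 0^{2} + 4 = 0 + 4 = 4$)
$P{\left(z,g \right)} = 3 + \frac{-2 + g}{-5 + z}$ ($P{\left(z,g \right)} = 3 + \frac{g - 2}{z - 5} = 3 + \frac{-2 + g}{-5 + z}$)
$w{\left(b,u \right)} = - \frac{63}{2}$ ($w{\left(b,u \right)} = - \frac{\frac{-17 - 4 + 3 \cdot 4}{-5 + 4} \left(3 + 4\right)}{2} = - \frac{\frac{-17 - 4 + 12}{-1} \cdot 7}{2} = - \frac{\left(-1\right) \left(-9\right) 7}{2} = - \frac{9 \cdot 7}{2} = \left(- \frac{1}{2}\right) 63 = - \frac{63}{2}$)
$\left(31805 + w{\left(-128,98 \right)}\right) + 31701 = \left(31805 - \frac{63}{2}\right) + 31701 = \frac{63547}{2} + 31701 = \frac{126949}{2}$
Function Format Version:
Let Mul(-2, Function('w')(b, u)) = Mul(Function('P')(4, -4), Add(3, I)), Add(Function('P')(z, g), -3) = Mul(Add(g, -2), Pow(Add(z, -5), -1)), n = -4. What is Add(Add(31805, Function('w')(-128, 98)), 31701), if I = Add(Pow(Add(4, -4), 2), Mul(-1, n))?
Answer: Rational(126949, 2) ≈ 63475.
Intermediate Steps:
I = 4 (I = Add(Pow(Add(4, -4), 2), Mul(-1, -4)) = Add(Pow(0, 2), 4) = Add(0, 4) = 4)
Function('P')(z, g) = Add(3, Mul(Pow(Add(-5, z), -1), Add(-2, g))) (Function('P')(z, g) = Add(3, Mul(Add(g, -2), Pow(Add(z, -5), -1))) = Add(3, Mul(Add(-2, g), Pow(Add(-5, z), -1))) = Add(3, Mul(Pow(Add(-5, z), -1), Add(-2, g))))
Function('w')(b, u) = Rational(-63, 2) (Function('w')(b, u) = Mul(Rational(-1, 2), Mul(Mul(Pow(Add(-5, 4), -1), Add(-17, -4, Mul(3, 4))), Add(3, 4))) = Mul(Rational(-1, 2), Mul(Mul(Pow(-1, -1), Add(-17, -4, 12)), 7)) = Mul(Rational(-1, 2), Mul(Mul(-1, -9), 7)) = Mul(Rational(-1, 2), Mul(9, 7)) = Mul(Rational(-1, 2), 63) = Rational(-63, 2))
Add(Add(31805, Function('w')(-128, 98)), 31701) = Add(Add(31805, Rational(-63, 2)), 31701) = Add(Rational(63547, 2), 31701) = Rational(126949, 2)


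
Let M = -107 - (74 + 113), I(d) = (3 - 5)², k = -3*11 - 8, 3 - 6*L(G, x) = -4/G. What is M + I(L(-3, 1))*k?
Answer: -458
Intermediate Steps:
L(G, x) = ½ + 2/(3*G) (L(G, x) = ½ - (-2)/(3*G) = ½ + 2/(3*G))
k = -41 (k = -33 - 8 = -41)
I(d) = 4 (I(d) = (-2)² = 4)
M = -294 (M = -107 - 1*187 = -107 - 187 = -294)
M + I(L(-3, 1))*k = -294 + 4*(-41) = -294 - 164 = -458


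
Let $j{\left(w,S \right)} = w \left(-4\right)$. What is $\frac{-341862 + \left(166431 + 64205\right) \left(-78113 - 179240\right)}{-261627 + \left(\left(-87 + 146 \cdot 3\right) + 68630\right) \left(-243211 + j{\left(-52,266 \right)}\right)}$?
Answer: $\frac{5935520837}{1676285157} \approx 3.5409$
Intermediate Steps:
$j{\left(w,S \right)} = - 4 w$
$\frac{-341862 + \left(166431 + 64205\right) \left(-78113 - 179240\right)}{-261627 + \left(\left(-87 + 146 \cdot 3\right) + 68630\right) \left(-243211 + j{\left(-52,266 \right)}\right)} = \frac{-341862 + \left(166431 + 64205\right) \left(-78113 - 179240\right)}{-261627 + \left(\left(-87 + 146 \cdot 3\right) + 68630\right) \left(-243211 - -208\right)} = \frac{-341862 + 230636 \left(-257353\right)}{-261627 + \left(\left(-87 + 438\right) + 68630\right) \left(-243211 + 208\right)} = \frac{-341862 - 59354866508}{-261627 + \left(351 + 68630\right) \left(-243003\right)} = - \frac{59355208370}{-261627 + 68981 \left(-243003\right)} = - \frac{59355208370}{-261627 - 16762589943} = - \frac{59355208370}{-16762851570} = \left(-59355208370\right) \left(- \frac{1}{16762851570}\right) = \frac{5935520837}{1676285157}$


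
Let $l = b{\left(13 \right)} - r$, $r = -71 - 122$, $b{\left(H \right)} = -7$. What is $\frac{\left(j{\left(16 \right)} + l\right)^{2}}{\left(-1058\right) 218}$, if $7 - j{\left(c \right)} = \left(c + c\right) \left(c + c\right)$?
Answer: $- \frac{690561}{230644} \approx -2.9941$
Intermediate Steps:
$j{\left(c \right)} = 7 - 4 c^{2}$ ($j{\left(c \right)} = 7 - \left(c + c\right) \left(c + c\right) = 7 - 2 c 2 c = 7 - 4 c^{2}$)
$r = -193$
$l = 186$ ($l = -7 - -193 = -7 + 193 = 186$)
$\frac{\left(j{\left(16 \right)} + l\right)^{2}}{\left(-1058\right) 218} = \frac{\left(\left(7 - 4 \cdot 16^{2}\right) + 186\right)^{2}}{\left(-1058\right) 218} = \frac{\left(\left(7 - 1024\right) + 186\right)^{2}}{-230644} = \left(\left(7 - 1024\right) + 186\right)^{2} \left(- \frac{1}{230644}\right) = \left(-1017 + 186\right)^{2} \left(- \frac{1}{230644}\right) = \left(-831\right)^{2} \left(- \frac{1}{230644}\right) = 690561 \left(- \frac{1}{230644}\right) = - \frac{690561}{230644}$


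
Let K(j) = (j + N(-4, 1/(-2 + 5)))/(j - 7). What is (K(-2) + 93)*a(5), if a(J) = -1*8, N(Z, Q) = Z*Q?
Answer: -20168/27 ≈ -746.96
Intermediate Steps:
N(Z, Q) = Q*Z
a(J) = -8
K(j) = (-4/3 + j)/(-7 + j) (K(j) = (j - 4/(-2 + 5))/(j - 7) = (j - 4/3)/(-7 + j) = (-4/3 + j)/(-7 + j))
(K(-2) + 93)*a(5) = ((-4/3 - 2)/(-7 - 2) + 93)*(-8) = (-10/3/(-9) + 93)*(-8) = (-⅑*(-10/3) + 93)*(-8) = (10/27 + 93)*(-8) = (2521/27)*(-8) = -20168/27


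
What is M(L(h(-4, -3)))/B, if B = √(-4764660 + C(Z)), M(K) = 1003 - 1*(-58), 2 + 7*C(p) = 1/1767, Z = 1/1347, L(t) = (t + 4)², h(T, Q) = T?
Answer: -1061*I*√728955673529937/58934083073 ≈ -0.48607*I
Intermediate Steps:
L(t) = (4 + t)²
Z = 1/1347 ≈ 0.00074239
C(p) = -3533/12369 (C(p) = -2/7 + (⅐)/1767 = -2/7 + (⅐)*(1/1767) = -2/7 + 1/12369 = -3533/12369)
M(K) = 1061 (M(K) = 1003 + 58 = 1061)
B = I*√728955673529937/12369 (B = √(-4764660 - 3533/12369) = √(-58934083073/12369) = I*√728955673529937/12369 ≈ 2182.8*I)
M(L(h(-4, -3)))/B = 1061/((I*√728955673529937/12369)) = 1061*(-I*√728955673529937/58934083073) = -1061*I*√728955673529937/58934083073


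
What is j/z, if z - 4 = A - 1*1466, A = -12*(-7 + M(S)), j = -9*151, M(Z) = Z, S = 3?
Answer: 1359/1414 ≈ 0.96110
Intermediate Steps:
j = -1359
A = 48 (A = -12*(-7 + 3) = -12*(-4) = 48)
z = -1414 (z = 4 + (48 - 1*1466) = 4 + (48 - 1466) = 4 - 1418 = -1414)
j/z = -1359/(-1414) = -1359*(-1/1414) = 1359/1414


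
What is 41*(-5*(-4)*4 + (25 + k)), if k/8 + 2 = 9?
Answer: 6601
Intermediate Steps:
k = 56 (k = -16 + 8*9 = -16 + 72 = 56)
41*(-5*(-4)*4 + (25 + k)) = 41*(-5*(-4)*4 + (25 + 56)) = 41*(20*4 + 81) = 41*(80 + 81) = 41*161 = 6601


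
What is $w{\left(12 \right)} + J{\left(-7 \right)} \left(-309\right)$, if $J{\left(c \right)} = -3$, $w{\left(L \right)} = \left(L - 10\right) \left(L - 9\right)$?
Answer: $933$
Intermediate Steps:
$w{\left(L \right)} = \left(-10 + L\right) \left(-9 + L\right)$
$w{\left(12 \right)} + J{\left(-7 \right)} \left(-309\right) = \left(90 + 12^{2} - 228\right) - -927 = \left(90 + 144 - 228\right) + 927 = 6 + 927 = 933$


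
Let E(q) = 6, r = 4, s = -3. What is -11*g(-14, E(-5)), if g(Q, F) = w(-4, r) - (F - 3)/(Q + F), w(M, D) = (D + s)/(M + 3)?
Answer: 55/8 ≈ 6.8750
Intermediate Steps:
w(M, D) = (-3 + D)/(3 + M) (w(M, D) = (D - 3)/(M + 3) = (-3 + D)/(3 + M))
g(Q, F) = -1 - (-3 + F)/(F + Q) (g(Q, F) = (-3 + 4)/(3 - 4) - (F - 3)/(Q + F) = 1/(-1) - (-3 + F)/(F + Q) = -1*1 - (-3 + F)/(F + Q) = -1 - (-3 + F)/(F + Q))
-11*g(-14, E(-5)) = -11*(3 - 1*(-14) - 2*6)/(6 - 14) = -11*(3 + 14 - 12)/(-8) = -(-11)*5/8 = -11*(-5/8) = 55/8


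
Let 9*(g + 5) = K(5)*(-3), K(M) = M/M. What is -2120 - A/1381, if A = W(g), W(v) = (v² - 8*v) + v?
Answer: -26350072/12429 ≈ -2120.0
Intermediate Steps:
K(M) = 1
g = -16/3 (g = -5 + (1*(-3))/9 = -5 + (⅑)*(-3) = -5 - ⅓ = -16/3 ≈ -5.3333)
W(v) = v² - 7*v
A = 592/9 (A = -16*(-7 - 16/3)/3 = -16/3*(-37/3) = 592/9 ≈ 65.778)
-2120 - A/1381 = -2120 - 592/(9*1381) = -2120 - 1*592/12429 = -2120 - 592/12429 = -26350072/12429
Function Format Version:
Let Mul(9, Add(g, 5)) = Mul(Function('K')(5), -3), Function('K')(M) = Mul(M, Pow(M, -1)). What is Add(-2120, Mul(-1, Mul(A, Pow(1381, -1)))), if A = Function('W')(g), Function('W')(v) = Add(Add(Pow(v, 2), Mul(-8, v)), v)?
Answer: Rational(-26350072, 12429) ≈ -2120.0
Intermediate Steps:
Function('K')(M) = 1
g = Rational(-16, 3) (g = Add(-5, Mul(Rational(1, 9), Mul(1, -3))) = Add(-5, Mul(Rational(1, 9), -3)) = Add(-5, Rational(-1, 3)) = Rational(-16, 3) ≈ -5.3333)
Function('W')(v) = Add(Pow(v, 2), Mul(-7, v))
A = Rational(592, 9) (A = Mul(Rational(-16, 3), Add(-7, Rational(-16, 3))) = Mul(Rational(-16, 3), Rational(-37, 3)) = Rational(592, 9) ≈ 65.778)
Add(-2120, Mul(-1, Mul(A, Pow(1381, -1)))) = Add(-2120, Mul(-1, Mul(Rational(592, 9), Pow(1381, -1)))) = Add(-2120, Mul(-1, Mul(Rational(592, 9), Rational(1, 1381)))) = Add(-2120, Mul(-1, Rational(592, 12429))) = Add(-2120, Rational(-592, 12429)) = Rational(-26350072, 12429)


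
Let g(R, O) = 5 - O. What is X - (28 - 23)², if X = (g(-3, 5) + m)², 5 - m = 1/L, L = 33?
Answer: -329/1089 ≈ -0.30211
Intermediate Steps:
m = 164/33 (m = 5 - 1/33 = 164/33 ≈ 4.9697)
X = 26896/1089 (X = ((5 - 1*5) + 164/33)² = ((5 - 5) + 164/33)² = (0 + 164/33)² = (164/33)² = 26896/1089 ≈ 24.698)
X - (28 - 23)² = 26896/1089 - (28 - 23)² = 26896/1089 - 1*5² = 26896/1089 - 1*25 = 26896/1089 - 25 = -329/1089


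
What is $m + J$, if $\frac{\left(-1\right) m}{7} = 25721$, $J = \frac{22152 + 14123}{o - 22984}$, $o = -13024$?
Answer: $- \frac{6483168651}{36008} \approx -1.8005 \cdot 10^{5}$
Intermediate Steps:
$J = - \frac{36275}{36008}$ ($J = \frac{22152 + 14123}{-13024 - 22984} = \frac{36275}{-36008} = 36275 \left(- \frac{1}{36008}\right) = - \frac{36275}{36008} \approx -1.0074$)
$m = -180047$ ($m = \left(-7\right) 25721 = -180047$)
$m + J = -180047 - \frac{36275}{36008} = - \frac{6483168651}{36008}$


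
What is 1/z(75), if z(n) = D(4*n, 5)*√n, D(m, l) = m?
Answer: √3/4500 ≈ 0.00038490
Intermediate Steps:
z(n) = 4*n^(3/2) (z(n) = (4*n)*√n = 4*n^(3/2))
1/z(75) = 1/(4*75^(3/2)) = 1/(4*(375*√3)) = 1/(1500*√3) = √3/4500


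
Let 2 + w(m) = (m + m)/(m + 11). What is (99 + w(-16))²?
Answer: 267289/25 ≈ 10692.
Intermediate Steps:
w(m) = -2 + 2*m/(11 + m) (w(m) = -2 + (m + m)/(m + 11) = -2 + (2*m)/(11 + m) = -2 + 2*m/(11 + m))
(99 + w(-16))² = (99 - 22/(11 - 16))² = (99 - 22/(-5))² = (99 - 22*(-⅕))² = (99 + 22/5)² = (517/5)² = 267289/25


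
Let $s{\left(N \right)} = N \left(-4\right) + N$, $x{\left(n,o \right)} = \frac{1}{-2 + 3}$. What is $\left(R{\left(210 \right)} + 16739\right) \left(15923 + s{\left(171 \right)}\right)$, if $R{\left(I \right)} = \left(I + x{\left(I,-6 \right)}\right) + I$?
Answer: $264435600$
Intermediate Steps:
$x{\left(n,o \right)} = 1$ ($x{\left(n,o \right)} = 1^{-1} = 1$)
$s{\left(N \right)} = - 3 N$ ($s{\left(N \right)} = - 4 N + N = - 3 N$)
$R{\left(I \right)} = 1 + 2 I$ ($R{\left(I \right)} = \left(I + 1\right) + I = \left(1 + I\right) + I = 1 + 2 I$)
$\left(R{\left(210 \right)} + 16739\right) \left(15923 + s{\left(171 \right)}\right) = \left(\left(1 + 2 \cdot 210\right) + 16739\right) \left(15923 - 513\right) = \left(\left(1 + 420\right) + 16739\right) \left(15923 - 513\right) = \left(421 + 16739\right) 15410 = 17160 \cdot 15410 = 264435600$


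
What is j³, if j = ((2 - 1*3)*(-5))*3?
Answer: 3375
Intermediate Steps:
j = 15 (j = ((2 - 3)*(-5))*3 = -1*(-5)*3 = 5*3 = 15)
j³ = 15³ = 3375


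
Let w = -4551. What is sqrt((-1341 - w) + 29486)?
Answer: 2*sqrt(8174) ≈ 180.82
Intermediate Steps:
sqrt((-1341 - w) + 29486) = sqrt((-1341 - 1*(-4551)) + 29486) = sqrt((-1341 + 4551) + 29486) = sqrt(3210 + 29486) = sqrt(32696) = 2*sqrt(8174)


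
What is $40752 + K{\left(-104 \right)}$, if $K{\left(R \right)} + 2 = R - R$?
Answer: $40750$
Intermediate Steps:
$K{\left(R \right)} = -2$ ($K{\left(R \right)} = -2 + \left(R - R\right) = -2 + 0 = -2$)
$40752 + K{\left(-104 \right)} = 40752 - 2 = 40750$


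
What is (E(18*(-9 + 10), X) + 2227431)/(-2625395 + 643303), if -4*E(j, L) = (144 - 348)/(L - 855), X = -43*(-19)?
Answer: -12091761/10759928 ≈ -1.1238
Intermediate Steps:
X = 817
E(j, L) = 51/(-855 + L) (E(j, L) = -(144 - 348)/(4*(L - 855)) = -(-51)/(-855 + L) = 51/(-855 + L))
(E(18*(-9 + 10), X) + 2227431)/(-2625395 + 643303) = (51/(-855 + 817) + 2227431)/(-2625395 + 643303) = (51/(-38) + 2227431)/(-1982092) = (51*(-1/38) + 2227431)*(-1/1982092) = (-51/38 + 2227431)*(-1/1982092) = (84642327/38)*(-1/1982092) = -12091761/10759928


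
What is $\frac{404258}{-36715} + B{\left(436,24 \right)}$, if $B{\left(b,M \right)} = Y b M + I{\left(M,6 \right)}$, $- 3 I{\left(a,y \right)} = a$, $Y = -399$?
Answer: $- \frac{153290816218}{36715} \approx -4.1752 \cdot 10^{6}$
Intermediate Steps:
$I{\left(a,y \right)} = - \frac{a}{3}$
$B{\left(b,M \right)} = - \frac{M}{3} - 399 M b$ ($B{\left(b,M \right)} = - 399 b M - \frac{M}{3} = - 399 M b - \frac{M}{3} = - \frac{M}{3} - 399 M b$)
$\frac{404258}{-36715} + B{\left(436,24 \right)} = \frac{404258}{-36715} + \frac{1}{3} \cdot 24 \left(-1 - 521892\right) = 404258 \left(- \frac{1}{36715}\right) + \frac{1}{3} \cdot 24 \left(-1 - 521892\right) = - \frac{404258}{36715} + \frac{1}{3} \cdot 24 \left(-521893\right) = - \frac{404258}{36715} - 4175144 = - \frac{153290816218}{36715}$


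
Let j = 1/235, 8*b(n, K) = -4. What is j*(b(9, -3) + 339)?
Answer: 677/470 ≈ 1.4404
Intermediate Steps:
b(n, K) = -½ (b(n, K) = (⅛)*(-4) = -½)
j = 1/235 ≈ 0.0042553
j*(b(9, -3) + 339) = (-½ + 339)/235 = (1/235)*(677/2) = 677/470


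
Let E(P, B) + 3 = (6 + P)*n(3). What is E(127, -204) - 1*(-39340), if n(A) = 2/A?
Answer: 118277/3 ≈ 39426.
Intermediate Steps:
E(P, B) = 1 + 2*P/3 (E(P, B) = -3 + (6 + P)*(2/3) = -3 + (6 + P)*(2*(⅓)) = -3 + (6 + P)*(⅔) = -3 + (4 + 2*P/3) = 1 + 2*P/3)
E(127, -204) - 1*(-39340) = (1 + (⅔)*127) - 1*(-39340) = (1 + 254/3) + 39340 = 257/3 + 39340 = 118277/3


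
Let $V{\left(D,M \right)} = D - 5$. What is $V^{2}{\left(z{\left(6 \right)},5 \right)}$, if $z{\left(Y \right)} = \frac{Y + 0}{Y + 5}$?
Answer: $\frac{2401}{121} \approx 19.843$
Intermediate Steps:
$z{\left(Y \right)} = \frac{Y}{5 + Y}$
$V{\left(D,M \right)} = -5 + D$
$V^{2}{\left(z{\left(6 \right)},5 \right)} = \left(-5 + \frac{6}{5 + 6}\right)^{2} = \left(-5 + \frac{6}{11}\right)^{2} = \left(- \frac{49}{11}\right)^{2} = \frac{2401}{121}$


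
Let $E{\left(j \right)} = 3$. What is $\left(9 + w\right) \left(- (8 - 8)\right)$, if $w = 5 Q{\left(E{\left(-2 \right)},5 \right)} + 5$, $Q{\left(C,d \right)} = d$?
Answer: $0$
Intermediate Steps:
$w = 30$ ($w = 5 \cdot 5 + 5 = 25 + 5 = 30$)
$\left(9 + w\right) \left(- (8 - 8)\right) = \left(9 + 30\right) \left(- (8 - 8)\right) = 39 \left(- (8 - 8)\right) = 39 \left(\left(-1\right) 0\right) = 39 \cdot 0 = 0$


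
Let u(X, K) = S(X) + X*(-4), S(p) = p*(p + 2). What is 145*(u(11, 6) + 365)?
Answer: 67280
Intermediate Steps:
S(p) = p*(2 + p)
u(X, K) = -4*X + X*(2 + X) (u(X, K) = X*(2 + X) + X*(-4) = X*(2 + X) - 4*X = -4*X + X*(2 + X))
145*(u(11, 6) + 365) = 145*(11*(-2 + 11) + 365) = 145*(11*9 + 365) = 145*(99 + 365) = 145*464 = 67280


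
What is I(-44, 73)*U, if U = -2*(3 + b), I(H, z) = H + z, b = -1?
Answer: -116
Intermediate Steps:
U = -4 (U = -2*(3 - 1) = -2*2 = -4)
I(-44, 73)*U = (-44 + 73)*(-4) = 29*(-4) = -116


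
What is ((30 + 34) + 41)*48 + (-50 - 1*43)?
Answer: 4947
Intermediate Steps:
((30 + 34) + 41)*48 + (-50 - 1*43) = (64 + 41)*48 + (-50 - 43) = 105*48 - 93 = 5040 - 93 = 4947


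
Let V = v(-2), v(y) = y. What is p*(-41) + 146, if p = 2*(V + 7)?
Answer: -264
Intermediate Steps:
V = -2
p = 10 (p = 2*(-2 + 7) = 2*5 = 10)
p*(-41) + 146 = 10*(-41) + 146 = -410 + 146 = -264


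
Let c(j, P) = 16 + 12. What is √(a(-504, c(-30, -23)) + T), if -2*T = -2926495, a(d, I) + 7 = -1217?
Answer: √5848094/2 ≈ 1209.1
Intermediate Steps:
c(j, P) = 28
a(d, I) = -1224 (a(d, I) = -7 - 1217 = -1224)
T = 2926495/2 (T = -½*(-2926495) = 2926495/2 ≈ 1.4632e+6)
√(a(-504, c(-30, -23)) + T) = √(-1224 + 2926495/2) = √(2924047/2) = √5848094/2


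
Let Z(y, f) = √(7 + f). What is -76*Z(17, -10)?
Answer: -76*I*√3 ≈ -131.64*I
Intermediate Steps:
-76*Z(17, -10) = -76*√(7 - 10) = -76*I*√3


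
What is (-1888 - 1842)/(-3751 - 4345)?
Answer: 1865/4048 ≈ 0.46072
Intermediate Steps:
(-1888 - 1842)/(-3751 - 4345) = -3730/(-8096) = -3730*(-1/8096) = 1865/4048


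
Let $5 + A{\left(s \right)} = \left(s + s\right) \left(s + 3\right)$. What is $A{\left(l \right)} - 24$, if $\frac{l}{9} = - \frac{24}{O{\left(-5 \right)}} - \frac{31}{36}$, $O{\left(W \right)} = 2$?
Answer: $\frac{208581}{8} \approx 26073.0$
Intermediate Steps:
$l = - \frac{463}{4}$ ($l = 9 \left(- \frac{24}{2} - \frac{31}{36}\right) = 9 \left(\left(-24\right) \frac{1}{2} - \frac{31}{36}\right) = 9 \left(-12 - \frac{31}{36}\right) = 9 \left(- \frac{463}{36}\right) = - \frac{463}{4} \approx -115.75$)
$A{\left(s \right)} = -5 + 2 s \left(3 + s\right)$ ($A{\left(s \right)} = -5 + \left(s + s\right) \left(s + 3\right) = -5 + 2 s \left(3 + s\right)$)
$A{\left(l \right)} - 24 = \left(-5 + 2 \left(- \frac{463}{4}\right)^{2} + 6 \left(- \frac{463}{4}\right)\right) - 24 = \left(-5 + 2 \cdot \frac{214369}{16} - \frac{1389}{2}\right) - 24 = \left(-5 + \frac{214369}{8} - \frac{1389}{2}\right) - 24 = \frac{208773}{8} - 24 = \frac{208581}{8}$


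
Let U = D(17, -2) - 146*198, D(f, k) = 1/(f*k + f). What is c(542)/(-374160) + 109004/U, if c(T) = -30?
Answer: -23110972659/6129202264 ≈ -3.7706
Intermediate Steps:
D(f, k) = 1/(f + f*k)
U = -491437/17 (U = 1/(17*(1 - 2)) - 146*198 = (1/17)/(-1) - 28908 = (1/17)*(-1) - 28908 = -1/17 - 28908 = -491437/17 ≈ -28908.)
c(542)/(-374160) + 109004/U = -30/(-374160) + 109004/(-491437/17) = -30*(-1/374160) + 109004*(-17/491437) = 1/12472 - 1853068/491437 = -23110972659/6129202264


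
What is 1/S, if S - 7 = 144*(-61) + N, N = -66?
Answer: -1/8843 ≈ -0.00011308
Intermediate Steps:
S = -8843 (S = 7 + (144*(-61) - 66) = 7 + (-8784 - 66) = 7 - 8850 = -8843)
1/S = 1/(-8843) = -1/8843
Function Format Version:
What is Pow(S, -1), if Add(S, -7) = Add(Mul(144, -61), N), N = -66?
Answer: Rational(-1, 8843) ≈ -0.00011308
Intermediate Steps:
S = -8843 (S = Add(7, Add(Mul(144, -61), -66)) = Add(7, Add(-8784, -66)) = Add(7, -8850) = -8843)
Pow(S, -1) = Pow(-8843, -1) = Rational(-1, 8843)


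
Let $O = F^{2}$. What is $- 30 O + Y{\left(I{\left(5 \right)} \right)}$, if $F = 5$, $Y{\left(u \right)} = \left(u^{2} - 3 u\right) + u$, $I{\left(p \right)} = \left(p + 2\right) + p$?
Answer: $-630$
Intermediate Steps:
$I{\left(p \right)} = 2 + 2 p$ ($I{\left(p \right)} = \left(2 + p\right) + p = 2 + 2 p$)
$Y{\left(u \right)} = u^{2} - 2 u$
$O = 25$ ($O = 5^{2} = 25$)
$- 30 O + Y{\left(I{\left(5 \right)} \right)} = \left(-30\right) 25 + \left(2 + 2 \cdot 5\right) \left(-2 + \left(2 + 2 \cdot 5\right)\right) = -750 + \left(2 + 10\right) \left(-2 + \left(2 + 10\right)\right) = -750 + 12 \left(-2 + 12\right) = -750 + 12 \cdot 10 = -750 + 120 = -630$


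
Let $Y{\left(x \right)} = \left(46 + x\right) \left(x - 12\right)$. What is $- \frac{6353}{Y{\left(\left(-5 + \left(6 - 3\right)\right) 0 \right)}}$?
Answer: $\frac{6353}{552} \approx 11.509$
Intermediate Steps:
$Y{\left(x \right)} = \left(-12 + x\right) \left(46 + x\right)$ ($Y{\left(x \right)} = \left(46 + x\right) \left(-12 + x\right) = \left(-12 + x\right) \left(46 + x\right)$)
$- \frac{6353}{Y{\left(\left(-5 + \left(6 - 3\right)\right) 0 \right)}} = - \frac{6353}{-552 + \left(\left(-5 + \left(6 - 3\right)\right) 0\right)^{2} + 34 \left(-5 + \left(6 - 3\right)\right) 0} = - \frac{6353}{-552 + \left(\left(-5 + 3\right) 0\right)^{2} + 34 \left(-5 + 3\right) 0} = - \frac{6353}{-552 + \left(\left(-2\right) 0\right)^{2} + 34 \left(\left(-2\right) 0\right)} = - \frac{6353}{-552 + 0^{2} + 34 \cdot 0} = - \frac{6353}{-552 + 0 + 0} = - \frac{6353}{-552} = \left(-6353\right) \left(- \frac{1}{552}\right) = \frac{6353}{552}$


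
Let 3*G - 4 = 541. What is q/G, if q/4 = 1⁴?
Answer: 12/545 ≈ 0.022018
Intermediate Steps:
G = 545/3 (G = 4/3 + (⅓)*541 = 4/3 + 541/3 = 545/3 ≈ 181.67)
q = 4 (q = 4*1⁴ = 4*1 = 4)
q/G = 4/(545/3) = 4*(3/545) = 12/545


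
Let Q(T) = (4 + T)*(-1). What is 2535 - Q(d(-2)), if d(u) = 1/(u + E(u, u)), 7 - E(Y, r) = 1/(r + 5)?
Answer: 35549/14 ≈ 2539.2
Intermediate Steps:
E(Y, r) = 7 - 1/(5 + r) (E(Y, r) = 7 - 1/(r + 5) = 7 - 1/(5 + r))
d(u) = 1/(u + (34 + 7*u)/(5 + u))
Q(T) = -4 - T
2535 - Q(d(-2)) = 2535 - (-4 - (5 - 2)/(34 + (-2)**2 + 12*(-2))) = 2535 - (-4 - 3/(34 + 4 - 24)) = 2535 - (-4 - 3/14) = 2535 - 1*(-59/14) = 2535 + 59/14 = 35549/14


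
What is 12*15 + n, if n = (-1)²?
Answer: 181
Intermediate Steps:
n = 1
12*15 + n = 12*15 + 1 = 180 + 1 = 181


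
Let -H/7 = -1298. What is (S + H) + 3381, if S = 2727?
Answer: 15194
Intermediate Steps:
H = 9086 (H = -7*(-1298) = 9086)
(S + H) + 3381 = (2727 + 9086) + 3381 = 11813 + 3381 = 15194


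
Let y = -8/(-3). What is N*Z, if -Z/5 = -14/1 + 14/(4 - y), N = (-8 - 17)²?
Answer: 21875/2 ≈ 10938.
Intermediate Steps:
y = 8/3 (y = -8*(-⅓) = 8/3 ≈ 2.6667)
N = 625 (N = (-25)² = 625)
Z = 35/2 (Z = -5*(-14/1 + 14/(4 - 1*8/3)) = -5*(-14*1 + 14/(4 - 8/3)) = -5*(-14 + 14/(4/3)) = -5*(-14 + 14*(¾)) = -5*(-14 + 21/2) = -5*(-7/2) = 35/2 ≈ 17.500)
N*Z = 625*(35/2) = 21875/2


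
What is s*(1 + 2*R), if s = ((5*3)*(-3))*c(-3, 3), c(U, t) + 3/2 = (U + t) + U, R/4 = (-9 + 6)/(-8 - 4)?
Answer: 1215/2 ≈ 607.50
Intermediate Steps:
R = 1 (R = 4*((-9 + 6)/(-8 - 4)) = 4*(-3/(-12)) = 4*(-3*(-1/12)) = 4*(¼) = 1)
c(U, t) = -3/2 + t + 2*U (c(U, t) = -3/2 + ((U + t) + U) = -3/2 + (t + 2*U) = -3/2 + t + 2*U)
s = 405/2 (s = ((5*3)*(-3))*(-3/2 + 3 + 2*(-3)) = (15*(-3))*(-3/2 + 3 - 6) = -45*(-9/2) = 405/2 ≈ 202.50)
s*(1 + 2*R) = 405*(1 + 2*1)/2 = 405*(1 + 2)/2 = (405/2)*3 = 1215/2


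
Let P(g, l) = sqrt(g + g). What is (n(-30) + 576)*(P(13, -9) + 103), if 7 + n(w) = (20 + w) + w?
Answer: 54487 + 529*sqrt(26) ≈ 57184.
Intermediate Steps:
n(w) = 13 + 2*w (n(w) = -7 + ((20 + w) + w) = -7 + (20 + 2*w) = 13 + 2*w)
P(g, l) = sqrt(2)*sqrt(g) (P(g, l) = sqrt(2*g) = sqrt(2)*sqrt(g))
(n(-30) + 576)*(P(13, -9) + 103) = ((13 + 2*(-30)) + 576)*(sqrt(2)*sqrt(13) + 103) = ((13 - 60) + 576)*(sqrt(26) + 103) = (-47 + 576)*(103 + sqrt(26)) = 529*(103 + sqrt(26)) = 54487 + 529*sqrt(26)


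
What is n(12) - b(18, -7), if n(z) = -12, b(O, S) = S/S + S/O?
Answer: -227/18 ≈ -12.611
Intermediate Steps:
b(O, S) = 1 + S/O
n(12) - b(18, -7) = -12 - (18 - 7)/18 = -12 - 11/18 = -227/18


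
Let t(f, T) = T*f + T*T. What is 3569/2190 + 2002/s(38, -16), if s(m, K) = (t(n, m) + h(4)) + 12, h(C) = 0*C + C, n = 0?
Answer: 3286/1095 ≈ 3.0009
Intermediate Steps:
t(f, T) = T² + T*f (t(f, T) = T*f + T² = T² + T*f)
h(C) = C (h(C) = 0 + C = C)
s(m, K) = 16 + m² (s(m, K) = (m*(m + 0) + 4) + 12 = (m*m + 4) + 12 = (m² + 4) + 12 = (4 + m²) + 12 = 16 + m²)
3569/2190 + 2002/s(38, -16) = 3569/2190 + 2002/(16 + 38²) = 3569*(1/2190) + 2002/(16 + 1444) = 3569/2190 + 2002/1460 = 3569/2190 + 2002*(1/1460) = 3569/2190 + 1001/730 = 3286/1095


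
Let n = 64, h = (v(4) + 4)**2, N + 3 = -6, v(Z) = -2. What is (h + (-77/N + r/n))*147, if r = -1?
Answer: 353927/192 ≈ 1843.4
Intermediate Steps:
N = -9 (N = -3 - 6 = -9)
h = 4 (h = (-2 + 4)**2 = 2**2 = 4)
(h + (-77/N + r/n))*147 = (4 + (-77/(-9) - 1/64))*147 = (4 + (-77*(-1/9) - 1*1/64))*147 = (4 + (77/9 - 1/64))*147 = (4 + 4919/576)*147 = (7223/576)*147 = 353927/192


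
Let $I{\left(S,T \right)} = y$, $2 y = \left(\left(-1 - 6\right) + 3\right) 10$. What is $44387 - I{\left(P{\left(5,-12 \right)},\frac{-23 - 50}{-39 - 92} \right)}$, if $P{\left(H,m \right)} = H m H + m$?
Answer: $44407$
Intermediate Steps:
$y = -20$ ($y = \frac{\left(\left(-1 - 6\right) + 3\right) 10}{2} = \frac{\left(-7 + 3\right) 10}{2} = \frac{\left(-4\right) 10}{2} = \frac{1}{2} \left(-40\right) = -20$)
$P{\left(H,m \right)} = m + m H^{2}$ ($P{\left(H,m \right)} = m H^{2} + m = m + m H^{2}$)
$I{\left(S,T \right)} = -20$
$44387 - I{\left(P{\left(5,-12 \right)},\frac{-23 - 50}{-39 - 92} \right)} = 44387 - -20 = 44387 + 20 = 44407$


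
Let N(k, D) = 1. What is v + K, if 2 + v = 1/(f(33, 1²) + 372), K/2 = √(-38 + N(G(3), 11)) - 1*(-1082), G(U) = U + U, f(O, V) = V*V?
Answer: 806427/373 + 2*I*√37 ≈ 2162.0 + 12.166*I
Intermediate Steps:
f(O, V) = V²
G(U) = 2*U
K = 2164 + 2*I*√37 (K = 2*(√(-38 + 1) - 1*(-1082)) = 2*(√(-37) + 1082) = 2*(I*√37 + 1082) = 2*(1082 + I*√37) = 2164 + 2*I*√37 ≈ 2164.0 + 12.166*I)
v = -745/373 (v = -2 + 1/((1²)² + 372) = -2 + 1/(1² + 372) = -2 + 1/(1 + 372) = -2 + 1/373 = -745/373 ≈ -1.9973)
v + K = -745/373 + (2164 + 2*I*√37) = 806427/373 + 2*I*√37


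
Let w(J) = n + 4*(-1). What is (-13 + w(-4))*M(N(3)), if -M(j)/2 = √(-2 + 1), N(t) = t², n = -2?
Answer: 38*I ≈ 38.0*I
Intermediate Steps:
w(J) = -6 (w(J) = -2 + 4*(-1) = -2 - 4 = -6)
M(j) = -2*I (M(j) = -2*√(-2 + 1) = -2*I)
(-13 + w(-4))*M(N(3)) = (-13 - 6)*(-2*I) = -(-38)*I = 38*I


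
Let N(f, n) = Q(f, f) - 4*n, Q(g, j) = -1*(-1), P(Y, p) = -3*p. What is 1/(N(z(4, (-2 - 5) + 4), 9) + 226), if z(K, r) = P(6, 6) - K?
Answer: 1/191 ≈ 0.0052356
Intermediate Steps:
Q(g, j) = 1
z(K, r) = -18 - K (z(K, r) = -3*6 - K = -18 - K)
N(f, n) = 1 - 4*n
1/(N(z(4, (-2 - 5) + 4), 9) + 226) = 1/((1 - 4*9) + 226) = 1/((1 - 36) + 226) = 1/(-35 + 226) = 1/191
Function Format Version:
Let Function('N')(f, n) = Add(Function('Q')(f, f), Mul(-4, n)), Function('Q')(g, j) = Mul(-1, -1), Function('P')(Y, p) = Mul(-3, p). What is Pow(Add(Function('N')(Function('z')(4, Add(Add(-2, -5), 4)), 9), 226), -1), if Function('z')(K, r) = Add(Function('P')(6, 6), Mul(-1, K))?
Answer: Rational(1, 191) ≈ 0.0052356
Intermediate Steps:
Function('Q')(g, j) = 1
Function('z')(K, r) = Add(-18, Mul(-1, K)) (Function('z')(K, r) = Add(Mul(-3, 6), Mul(-1, K)) = Add(-18, Mul(-1, K)))
Function('N')(f, n) = Add(1, Mul(-4, n))
Pow(Add(Function('N')(Function('z')(4, Add(Add(-2, -5), 4)), 9), 226), -1) = Pow(Add(Add(1, Mul(-4, 9)), 226), -1) = Pow(Add(Add(1, -36), 226), -1) = Pow(Add(-35, 226), -1) = Pow(191, -1) = Rational(1, 191)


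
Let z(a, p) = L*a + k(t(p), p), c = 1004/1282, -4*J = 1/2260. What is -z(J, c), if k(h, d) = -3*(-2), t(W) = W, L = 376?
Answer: -6733/1130 ≈ -5.9584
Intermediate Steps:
k(h, d) = 6
J = -1/9040 (J = -¼/2260 = -¼*1/2260 = -1/9040 ≈ -0.00011062)
c = 502/641 (c = 1004*(1/1282) = 502/641 ≈ 0.78315)
z(a, p) = 6 + 376*a (z(a, p) = 376*a + 6 = 6 + 376*a)
-z(J, c) = -(6 + 376*(-1/9040)) = -(6 - 47/1130) = -1*6733/1130 = -6733/1130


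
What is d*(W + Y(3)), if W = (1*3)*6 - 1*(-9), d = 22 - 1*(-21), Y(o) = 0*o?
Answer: 1161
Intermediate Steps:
Y(o) = 0
d = 43 (d = 22 + 21 = 43)
W = 27 (W = 3*6 + 9 = 18 + 9 = 27)
d*(W + Y(3)) = 43*(27 + 0) = 43*27 = 1161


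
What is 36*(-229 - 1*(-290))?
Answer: 2196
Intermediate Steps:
36*(-229 - 1*(-290)) = 36*(-229 + 290) = 36*61 = 2196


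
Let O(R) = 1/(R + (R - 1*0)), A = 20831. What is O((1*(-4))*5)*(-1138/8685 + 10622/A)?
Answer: -8568299/904586175 ≈ -0.0094721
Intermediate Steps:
O(R) = 1/(2*R) (O(R) = 1/(R + (R + 0)) = 1/(R + R) = 1/(2*R))
O((1*(-4))*5)*(-1138/8685 + 10622/A) = (1/(2*(((1*(-4))*5))))*(-1138/8685 + 10622/20831) = (1/(2*((-4*5))))*(-1138*1/8685 + 10622*(1/20831)) = ((½)/(-20))*(-1138/8685 + 10622/20831) = ((½)*(-1/20))*(68546392/180917235) = -1/40*68546392/180917235 = -8568299/904586175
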